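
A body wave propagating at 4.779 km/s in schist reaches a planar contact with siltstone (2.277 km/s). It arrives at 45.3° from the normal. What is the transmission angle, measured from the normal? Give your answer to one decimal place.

sin θ₁/V₁ = sin θ₂/V₂ ⇒ sin θ₂ = 2.277·sin 45.3°/4.779 = 2.277·0.7108/4.779 = 0.3387.
θ₂ = arcsin 0.3387 = 19.80° from the normal.

19.8°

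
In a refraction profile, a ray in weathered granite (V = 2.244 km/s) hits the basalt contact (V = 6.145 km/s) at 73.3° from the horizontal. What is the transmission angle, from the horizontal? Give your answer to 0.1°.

38.1°

Convert to the normal: θ₁ = 90° − 73.3° = 16.7°.
sin θ₁/V₁ = sin θ₂/V₂ ⇒ sin θ₂ = 6.145·sin 16.7°/2.244 = 6.145·0.2874/2.244 = 0.7869.
θ₂ = sin⁻¹(0.7869) = 51.90° (from vertical).
From the interface: 90° − 51.90° = 38.10°.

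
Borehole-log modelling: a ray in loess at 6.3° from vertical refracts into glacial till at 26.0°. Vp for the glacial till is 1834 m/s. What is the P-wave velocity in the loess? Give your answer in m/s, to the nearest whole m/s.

459 m/s

Snell's law: sin 6.3°/V₁ = sin 26.0°/V₂.
V₁ = V₂·sin 6.3°/sin 26.0° = 1834 × 0.2503 = 459.09 m/s.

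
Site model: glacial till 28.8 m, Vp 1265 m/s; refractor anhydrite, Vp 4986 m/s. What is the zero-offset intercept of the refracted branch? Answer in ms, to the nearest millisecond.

44 ms

tᵢ = 2h·√(V₂²−V₁²)/(V₁V₂).
√(V₂²−V₁²) = √(4986²−1265²) = 4822.9 m/s.
tᵢ = 2·28.8·4822.9/(1265·4986) = 0.04404 s.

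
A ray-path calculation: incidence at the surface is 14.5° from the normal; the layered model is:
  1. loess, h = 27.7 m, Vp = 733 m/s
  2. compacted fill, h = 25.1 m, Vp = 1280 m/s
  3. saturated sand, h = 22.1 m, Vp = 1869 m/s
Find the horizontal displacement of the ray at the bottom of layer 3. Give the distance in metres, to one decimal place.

37.7 m

Apply Snell's law at each interface; in layer i the horizontal offset is hᵢ·tan θᵢ.
Layer 1: θ = 14.50°; offset = 27.7·tan 14.50° = 7.164 m.
Layer 2: sin θ = 1280·sin 14.5°/733 = 0.4372, θ = 25.93°; offset = 25.1·tan 25.93° = 12.203 m.
Layer 3: sin θ = 1869·sin 14.5°/733 = 0.6384, θ = 39.67°; offset = 22.1·tan 39.67° = 18.331 m.
Summing the layer offsets gives 37.697 m.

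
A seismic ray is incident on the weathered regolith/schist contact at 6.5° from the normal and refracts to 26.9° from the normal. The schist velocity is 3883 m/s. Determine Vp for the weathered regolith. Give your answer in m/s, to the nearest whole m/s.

sin 6.5° = 0.1132; sin 26.9° = 0.4524.
V₁ = V₂·(sin θ₁/sin θ₂) = 3883·(0.1132/0.4524) = 971.56 m/s.

972 m/s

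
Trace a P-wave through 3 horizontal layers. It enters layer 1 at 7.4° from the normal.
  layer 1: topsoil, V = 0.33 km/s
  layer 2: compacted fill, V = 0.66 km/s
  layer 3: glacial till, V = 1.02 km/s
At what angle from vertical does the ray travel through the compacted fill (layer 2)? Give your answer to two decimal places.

14.93°

Snell's law across each interface conserves sin θ / V, so sin θ_2 = V_2·sin θ₁/V₁.
sin θ_2 = 0.66 × sin 7.4° / 0.33 = 0.2576.
θ_2 = arcsin 0.2576 = 14.93°.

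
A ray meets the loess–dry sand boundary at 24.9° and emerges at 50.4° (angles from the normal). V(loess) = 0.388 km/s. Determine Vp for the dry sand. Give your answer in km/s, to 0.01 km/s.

sin 24.9° = 0.4210; sin 50.4° = 0.7705.
V₂ = V₁·(sin θ₂/sin θ₁) = 0.388·(0.7705/0.4210) = 0.71 km/s.

0.71 km/s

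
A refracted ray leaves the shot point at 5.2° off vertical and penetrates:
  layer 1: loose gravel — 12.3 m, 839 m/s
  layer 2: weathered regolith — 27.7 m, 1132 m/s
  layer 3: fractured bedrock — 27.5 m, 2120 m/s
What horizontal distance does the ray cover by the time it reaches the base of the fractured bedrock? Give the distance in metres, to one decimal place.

11.0 m

Apply Snell's law at each interface; in layer i the horizontal offset is hᵢ·tan θᵢ.
Layer 1: θ = 5.20°; offset = 12.3·tan 5.20° = 1.119 m.
Layer 2: sin θ = 1132·sin 5.2°/839 = 0.1223, θ = 7.02°; offset = 27.7·tan 7.02° = 3.413 m.
Layer 3: sin θ = 2120·sin 5.2°/839 = 0.2290, θ = 13.24°; offset = 27.5·tan 13.24° = 6.470 m.
Total horizontal offset = 11.002 m.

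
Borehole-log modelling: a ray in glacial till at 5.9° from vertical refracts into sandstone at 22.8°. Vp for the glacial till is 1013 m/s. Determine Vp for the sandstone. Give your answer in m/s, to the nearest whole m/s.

3819 m/s

Snell's law: sin 5.9°/V₁ = sin 22.8°/V₂.
V₂ = V₁·sin 22.8°/sin 5.9° = 1013 × 3.7699 = 3818.89 m/s.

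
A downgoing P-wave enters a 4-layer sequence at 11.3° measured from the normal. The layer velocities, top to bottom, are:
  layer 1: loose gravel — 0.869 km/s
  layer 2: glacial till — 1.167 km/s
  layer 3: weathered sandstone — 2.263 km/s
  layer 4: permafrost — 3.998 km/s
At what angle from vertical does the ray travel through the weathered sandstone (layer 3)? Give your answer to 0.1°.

Snell's law across each interface conserves sin θ / V, so sin θ_3 = V_3·sin θ₁/V₁.
sin θ_3 = 2.263 × sin 11.3° / 0.869 = 0.5103.
θ_3 = 30.68° from the vertical.

30.7°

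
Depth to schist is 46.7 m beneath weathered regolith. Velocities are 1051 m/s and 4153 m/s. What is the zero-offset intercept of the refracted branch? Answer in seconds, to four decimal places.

0.0860 s

θ_c = arcsin(V₁/V₂) = arcsin(1051/4153) = 14.66°; cos θ_c = 0.9674.
tᵢ = 2h·cos θ_c / V₁ = 2·46.7·0.9674 / 1051 = 0.08597 s.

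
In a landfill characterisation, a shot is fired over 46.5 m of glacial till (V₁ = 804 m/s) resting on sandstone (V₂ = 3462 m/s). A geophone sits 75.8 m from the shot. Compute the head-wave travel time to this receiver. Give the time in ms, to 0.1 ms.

t = x/V₂ + 2h·√(V₂²−V₁²)/(V₁V₂).
√(V₂²−V₁²) = √(3462²−804²) = 3367.3 m/s; delay term = 2·46.5·3367.3/(804·3462) = 0.11251 s.
t = 75.8/3462 + 0.11251 = 0.13440 s.

134.4 ms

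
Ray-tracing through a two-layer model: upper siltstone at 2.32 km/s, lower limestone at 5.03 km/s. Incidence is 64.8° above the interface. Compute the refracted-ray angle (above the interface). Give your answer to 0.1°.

22.6°

Angle from the normal: 90° − 64.8° = 25.2°.
Snell's law: sin θ₂ = (V₂/V₁)·sin θ₁ = (5.03/2.32)·sin 25.2° = 0.9231.
θ₂ = arcsin 0.9231 = 67.39° from the normal.
From the interface: 90° − 67.39° = 22.61°.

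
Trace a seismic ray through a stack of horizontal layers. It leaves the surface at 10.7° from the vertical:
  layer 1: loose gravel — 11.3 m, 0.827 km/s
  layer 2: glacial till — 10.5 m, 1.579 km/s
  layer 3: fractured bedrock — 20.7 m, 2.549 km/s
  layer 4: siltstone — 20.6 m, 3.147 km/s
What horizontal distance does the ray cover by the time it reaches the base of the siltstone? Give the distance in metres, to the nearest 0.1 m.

Ray parameter p = sin 10.7° / 0.827 km/s = 2.2451e-01 s/km.
Layer 1: θ = 10.70°; offset = 11.3·tan 10.70° = 2.135 m.
Layer 2: sin θ = p·1.579 = 0.3545 → θ = 20.76°; offset = 10.5·tan 20.76° = 3.981 m.
Layer 3: sin θ = p·2.549 = 0.5723 → θ = 34.91°; offset = 20.7·tan 34.91° = 14.445 m.
Layer 4: sin θ = p·3.147 = 0.7065 → θ = 44.95°; offset = 20.6·tan 44.95° = 20.566 m.
Summing the layer offsets gives 41.127 m.

41.1 m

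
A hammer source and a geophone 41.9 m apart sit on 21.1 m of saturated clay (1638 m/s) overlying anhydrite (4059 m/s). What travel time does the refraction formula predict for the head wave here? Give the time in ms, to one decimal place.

t = x/V₂ + 2h·√(V₂²−V₁²)/(V₁V₂).
√(V₂²−V₁²) = √(4059²−1638²) = 3713.8 m/s; delay term = 2·21.1·3713.8/(1638·4059) = 0.02357 s.
t = 41.9/4059 + 0.02357 = 0.03389 s.

33.9 ms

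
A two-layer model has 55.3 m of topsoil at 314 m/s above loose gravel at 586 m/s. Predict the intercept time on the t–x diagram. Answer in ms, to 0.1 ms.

tᵢ = 2h·√(V₂²−V₁²)/(V₁V₂).
√(V₂²−V₁²) = √(586²−314²) = 494.8 m/s.
tᵢ = 2·55.3·494.8/(314·586) = 0.29739 s.

297.4 ms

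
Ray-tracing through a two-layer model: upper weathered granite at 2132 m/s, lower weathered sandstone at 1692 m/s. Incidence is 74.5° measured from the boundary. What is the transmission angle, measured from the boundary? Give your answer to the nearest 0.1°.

Convert to the normal: θ₁ = 90° − 74.5° = 15.5°.
sin θ₁/V₁ = sin θ₂/V₂ ⇒ sin θ₂ = 1692·sin 15.5°/2132 = 1692·0.2672/2132 = 0.2121.
θ₂ = arcsin 0.2121 = 12.24° from the normal.
From the interface: 90° − 12.24° = 77.76°.

77.8°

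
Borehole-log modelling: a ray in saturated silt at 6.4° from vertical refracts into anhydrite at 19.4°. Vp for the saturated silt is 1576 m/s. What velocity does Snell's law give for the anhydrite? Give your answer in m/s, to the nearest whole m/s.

sin 6.4° = 0.1115; sin 19.4° = 0.3322.
V₂ = V₁·(sin θ₂/sin θ₁) = 1576·(0.3322/0.1115) = 4696.25 m/s.

4696 m/s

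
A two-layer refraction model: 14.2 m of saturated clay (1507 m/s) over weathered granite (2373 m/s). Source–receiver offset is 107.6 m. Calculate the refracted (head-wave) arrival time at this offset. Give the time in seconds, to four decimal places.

θ_c = arcsin(V₁/V₂) = arcsin(1507/2373) = 39.42°, cos θ_c = 0.7725.
Intercept time tᵢ = 2h cos θ_c / V₁ = 2·14.2·0.7725/1507 = 0.01456 s.
t = x/V₂ + tᵢ = 107.6/2373 + 0.01456 = 0.05990 s.

0.0599 s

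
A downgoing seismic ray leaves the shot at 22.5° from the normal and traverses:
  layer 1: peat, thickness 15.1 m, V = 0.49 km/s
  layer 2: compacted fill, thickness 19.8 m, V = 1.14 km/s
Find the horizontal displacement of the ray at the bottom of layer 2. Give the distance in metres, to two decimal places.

Apply Snell's law at each interface; in layer i the horizontal offset is hᵢ·tan θᵢ.
Layer 1: θ = 22.50°; offset = 15.1·tan 22.50° = 6.2546 m.
Layer 2: sin θ = 1.14·sin 22.5°/0.49 = 0.8903, θ = 62.91°; offset = 19.8·tan 62.91° = 38.7160 m.
Summing the layer offsets gives 44.9707 m.

44.97 m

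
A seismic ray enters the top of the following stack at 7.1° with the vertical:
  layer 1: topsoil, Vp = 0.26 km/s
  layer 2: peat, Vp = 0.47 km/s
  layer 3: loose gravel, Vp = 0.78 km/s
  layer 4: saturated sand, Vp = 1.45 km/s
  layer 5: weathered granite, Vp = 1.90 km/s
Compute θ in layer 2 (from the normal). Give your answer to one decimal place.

12.9°

Snell's law across each interface conserves sin θ / V, so sin θ_2 = V_2·sin θ₁/V₁.
sin θ_2 = 0.47 × sin 7.1° / 0.26 = 0.2234.
θ_2 = arcsin 0.2234 = 12.91°.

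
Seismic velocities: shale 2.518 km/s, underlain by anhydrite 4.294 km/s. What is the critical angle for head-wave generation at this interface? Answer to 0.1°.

Critical incidence: sin θ_c = V₁/V₂ = 2.518/4.294 = 0.5864.
θ_c = arcsin 0.5864 = 35.90°.

35.9°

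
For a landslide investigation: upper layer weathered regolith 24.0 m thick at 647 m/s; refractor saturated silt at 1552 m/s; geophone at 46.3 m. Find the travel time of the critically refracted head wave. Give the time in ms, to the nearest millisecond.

97 ms

t = x/V₂ + 2h·√(V₂²−V₁²)/(V₁V₂).
√(V₂²−V₁²) = √(1552²−647²) = 1410.7 m/s; delay term = 2·24.0·1410.7/(647·1552) = 0.06743 s.
t = 46.3/1552 + 0.06743 = 0.09727 s.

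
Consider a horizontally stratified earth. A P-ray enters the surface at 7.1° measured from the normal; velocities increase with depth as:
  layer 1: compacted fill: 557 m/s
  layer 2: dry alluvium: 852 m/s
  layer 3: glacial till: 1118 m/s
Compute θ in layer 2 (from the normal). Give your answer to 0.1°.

10.9°

Ray parameter p = sin 7.1° / 557 = 2.2191e-04 s/m.
sin θ_2 = p·V_2 = 2.2191e-04 × 852 = 0.1891.
θ_2 = 10.90° from the vertical.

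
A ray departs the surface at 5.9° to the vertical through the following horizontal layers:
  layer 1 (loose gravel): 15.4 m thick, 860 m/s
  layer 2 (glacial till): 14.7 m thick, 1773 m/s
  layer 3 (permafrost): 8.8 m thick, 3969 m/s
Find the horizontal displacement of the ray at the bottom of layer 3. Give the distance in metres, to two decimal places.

Ray parameter p = sin 5.9° / 860 m/s = 1.1953e-04 s/m.
Layer 1: θ = 5.90°; offset = 15.4·tan 5.90° = 1.5914 m.
Layer 2: sin θ = p·1773 = 0.2119 → θ = 12.23°; offset = 14.7·tan 12.23° = 3.1876 m.
Layer 3: sin θ = p·3969 = 0.4744 → θ = 28.32°; offset = 8.8·tan 28.32° = 4.7423 m.
Summing the layer offsets gives 9.5214 m.

9.52 m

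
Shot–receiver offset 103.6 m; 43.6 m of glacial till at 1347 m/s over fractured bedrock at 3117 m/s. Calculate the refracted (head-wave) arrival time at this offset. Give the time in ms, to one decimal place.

91.6 ms

θ_c = arcsin(V₁/V₂) = arcsin(1347/3117) = 25.60°, cos θ_c = 0.9018.
Intercept time tᵢ = 2h cos θ_c / V₁ = 2·43.6·0.9018/1347 = 0.05838 s.
t = x/V₂ + tᵢ = 103.6/3117 + 0.05838 = 0.09162 s.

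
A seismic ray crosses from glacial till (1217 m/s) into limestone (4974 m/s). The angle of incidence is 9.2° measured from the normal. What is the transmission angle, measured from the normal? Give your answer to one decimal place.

40.8°

sin θ₁/V₁ = sin θ₂/V₂ ⇒ sin θ₂ = 4974·sin 9.2°/1217 = 4974·0.1599/1217 = 0.6535.
θ₂ = sin⁻¹(0.6535) = 40.80° (from vertical).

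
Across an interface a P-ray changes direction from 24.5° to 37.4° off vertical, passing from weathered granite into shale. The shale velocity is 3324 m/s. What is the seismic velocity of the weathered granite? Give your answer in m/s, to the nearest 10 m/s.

sin 24.5° = 0.4147; sin 37.4° = 0.6074.
V₁ = V₂·(sin θ₁/sin θ₂) = 3324·(0.4147/0.6074) = 2269.50 m/s.

2270 m/s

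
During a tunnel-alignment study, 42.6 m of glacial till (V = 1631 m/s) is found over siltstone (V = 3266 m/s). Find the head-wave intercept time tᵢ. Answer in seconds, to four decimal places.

0.0453 s

θ_c = arcsin(V₁/V₂) = arcsin(1631/3266) = 29.96°; cos θ_c = 0.8664.
tᵢ = 2h·cos θ_c / V₁ = 2·42.6·0.8664 / 1631 = 0.04526 s.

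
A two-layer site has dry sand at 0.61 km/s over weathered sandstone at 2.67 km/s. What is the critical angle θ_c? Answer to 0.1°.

13.2°

At critical incidence the refracted ray runs along the interface (θ₂ = 90°), so sin θ_c = V₁/V₂.
θ_c = arcsin(0.61/2.67) = arcsin 0.2285 = 13.21°.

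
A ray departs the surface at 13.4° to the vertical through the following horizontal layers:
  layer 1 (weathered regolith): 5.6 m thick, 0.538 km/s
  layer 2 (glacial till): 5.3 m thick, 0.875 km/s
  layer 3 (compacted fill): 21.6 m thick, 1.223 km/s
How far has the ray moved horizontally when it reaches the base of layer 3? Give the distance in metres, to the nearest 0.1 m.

16.9 m

p = sin θ₁/V₁ = sin 13.4°/0.538 = 4.3076e-01 s/km is conserved through the stack.
Layer 1: θ = 13.40°; offset = 5.6·tan 13.40° = 1.334 m.
Layer 2: sin θ = p·0.875 = 0.3769 → θ = 22.14°; offset = 5.3·tan 22.14° = 2.157 m.
Layer 3: sin θ = p·1.223 = 0.5268 → θ = 31.79°; offset = 21.6·tan 31.79° = 13.388 m.
Summing the layer offsets gives 16.879 m.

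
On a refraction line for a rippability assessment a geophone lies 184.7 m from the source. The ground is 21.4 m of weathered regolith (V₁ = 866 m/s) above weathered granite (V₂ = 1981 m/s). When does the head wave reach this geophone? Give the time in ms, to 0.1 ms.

137.7 ms

t = x/V₂ + 2h·√(V₂²−V₁²)/(V₁V₂).
√(V₂²−V₁²) = √(1981²−866²) = 1781.7 m/s; delay term = 2·21.4·1781.7/(866·1981) = 0.04445 s.
t = 184.7/1981 + 0.04445 = 0.13769 s.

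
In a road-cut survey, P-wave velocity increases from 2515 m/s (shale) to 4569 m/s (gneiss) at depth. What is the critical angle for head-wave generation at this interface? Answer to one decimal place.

33.4°

Critical incidence: sin θ_c = V₁/V₂ = 2515/4569 = 0.5504.
θ_c = arcsin 0.5504 = 33.40°.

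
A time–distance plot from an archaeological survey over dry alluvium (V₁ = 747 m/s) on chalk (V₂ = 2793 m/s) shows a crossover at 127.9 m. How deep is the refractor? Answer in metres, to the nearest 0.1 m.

x_cross = 2h·√((V₂+V₁)/(V₂−V₁)) → h = x_cross / (2·√((V₂+V₁)/(V₂−V₁))).
√((V₂+V₁)/(V₂−V₁)) = √((2793+747)/(2793−747)) = 1.3154.
h = 127.9 / (2·1.3154) = 48.62 m.

48.6 m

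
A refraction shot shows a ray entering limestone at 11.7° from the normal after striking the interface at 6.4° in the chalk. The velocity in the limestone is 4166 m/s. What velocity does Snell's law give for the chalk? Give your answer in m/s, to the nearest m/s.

Snell's law: sin 6.4°/V₁ = sin 11.7°/V₂.
V₁ = V₂·sin 6.4°/sin 11.7° = 4166 × 0.5497 = 2289.98 m/s.

2290 m/s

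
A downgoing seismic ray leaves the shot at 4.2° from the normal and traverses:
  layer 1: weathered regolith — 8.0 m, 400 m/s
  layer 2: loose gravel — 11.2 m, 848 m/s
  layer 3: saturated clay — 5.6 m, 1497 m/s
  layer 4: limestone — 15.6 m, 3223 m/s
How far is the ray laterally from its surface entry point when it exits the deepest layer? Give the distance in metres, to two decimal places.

Apply Snell's law at each interface; in layer i the horizontal offset is hᵢ·tan θᵢ.
Layer 1: θ = 4.20°; offset = 8.0·tan 4.20° = 0.5875 m.
Layer 2: sin θ = 848·sin 4.2°/400 = 0.1553, θ = 8.93°; offset = 11.2·tan 8.93° = 1.7603 m.
Layer 3: sin θ = 1497·sin 4.2°/400 = 0.2741, θ = 15.91°; offset = 5.6·tan 15.91° = 1.5961 m.
Layer 4: sin θ = 3223·sin 4.2°/400 = 0.5901, θ = 36.17°; offset = 15.6·tan 36.17° = 11.4030 m.
Total horizontal offset = 15.3468 m.

15.35 m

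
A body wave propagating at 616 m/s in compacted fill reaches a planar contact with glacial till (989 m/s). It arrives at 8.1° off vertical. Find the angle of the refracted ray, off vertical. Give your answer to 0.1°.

13.1°

sin θ₁/V₁ = sin θ₂/V₂ ⇒ sin θ₂ = 989·sin 8.1°/616 = 989·0.1409/616 = 0.2262.
θ₂ = arcsin 0.2262 = 13.07° from the normal.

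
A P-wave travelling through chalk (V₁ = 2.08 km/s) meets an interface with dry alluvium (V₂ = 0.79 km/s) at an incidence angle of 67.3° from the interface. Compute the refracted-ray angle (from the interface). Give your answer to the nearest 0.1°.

Convert to the normal: θ₁ = 90° − 67.3° = 22.7°.
sin θ₁/V₁ = sin θ₂/V₂ ⇒ sin θ₂ = 0.79·sin 22.7°/2.08 = 0.79·0.3859/2.08 = 0.1466.
θ₂ = arcsin 0.1466 = 8.43° from the normal.
From the interface: 90° − 8.43° = 81.57°.

81.6°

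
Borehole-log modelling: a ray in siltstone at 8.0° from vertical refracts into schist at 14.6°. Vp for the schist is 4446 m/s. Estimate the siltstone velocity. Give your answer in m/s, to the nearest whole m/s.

2455 m/s

sin 8.0° = 0.1392; sin 14.6° = 0.2521.
V₁ = V₂·(sin θ₁/sin θ₂) = 4446·(0.1392/0.2521) = 2454.74 m/s.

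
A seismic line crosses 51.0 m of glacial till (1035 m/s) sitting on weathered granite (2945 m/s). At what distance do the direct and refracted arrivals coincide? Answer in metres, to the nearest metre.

147 m

x_cross = 2h·√((V₂+V₁)/(V₂−V₁)).
(V₂+V₁)/(V₂−V₁) = (2945+1035)/(2945−1035) = 2.0838; √ = 1.4435.
x_cross = 2·51.0·1.4435 = 147.24 m.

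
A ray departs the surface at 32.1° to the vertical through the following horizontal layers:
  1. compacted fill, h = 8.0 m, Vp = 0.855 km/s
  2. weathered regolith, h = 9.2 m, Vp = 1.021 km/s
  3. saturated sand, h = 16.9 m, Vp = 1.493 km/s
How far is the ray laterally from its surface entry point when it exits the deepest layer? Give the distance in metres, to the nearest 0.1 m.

Apply Snell's law at each interface; in layer i the horizontal offset is hᵢ·tan θᵢ.
Layer 1: θ = 32.10°; offset = 8.0·tan 32.10° = 5.018 m.
Layer 2: sin θ = 1.021·sin 32.1°/0.855 = 0.6346, θ = 39.39°; offset = 9.2·tan 39.39° = 7.554 m.
Layer 3: sin θ = 1.493·sin 32.1°/0.855 = 0.9279, θ = 68.11°; offset = 16.9·tan 68.11° = 42.070 m.
Summing the layer offsets gives 54.642 m.

54.6 m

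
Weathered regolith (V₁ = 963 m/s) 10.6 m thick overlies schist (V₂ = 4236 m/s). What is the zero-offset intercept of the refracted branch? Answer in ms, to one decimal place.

tᵢ = 2h·√(V₂²−V₁²)/(V₁V₂).
√(V₂²−V₁²) = √(4236²−963²) = 4125.1 m/s.
tᵢ = 2·10.6·4125.1/(963·4236) = 0.02144 s.

21.4 ms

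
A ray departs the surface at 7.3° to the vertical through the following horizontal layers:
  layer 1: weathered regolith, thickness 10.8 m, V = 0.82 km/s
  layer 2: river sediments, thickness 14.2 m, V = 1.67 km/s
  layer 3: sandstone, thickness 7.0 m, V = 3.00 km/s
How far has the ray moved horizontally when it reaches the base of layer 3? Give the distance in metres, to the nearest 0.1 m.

8.9 m

Ray parameter p = sin 7.3° / 0.82 km/s = 1.5496e-01 s/km.
Layer 1: θ = 7.30°; offset = 10.8·tan 7.30° = 1.384 m.
Layer 2: sin θ = p·1.67 = 0.2588 → θ = 15.00°; offset = 14.2·tan 15.00° = 3.804 m.
Layer 3: sin θ = p·3.00 = 0.4649 → θ = 27.70°; offset = 7.0·tan 27.70° = 3.675 m.
Total horizontal offset = 8.863 m.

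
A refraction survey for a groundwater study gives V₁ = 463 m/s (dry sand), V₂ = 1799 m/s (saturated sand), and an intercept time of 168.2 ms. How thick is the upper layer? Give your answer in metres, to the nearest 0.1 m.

h = tᵢ·V₁·V₂ / (2·√(V₂²−V₁²)).
√(V₂²−V₁²) = √(1799² − 463²) = 1738.4 m/s.
h = 0.1682 s × 463 × 1799 / (2 × 1738.4) = 40.30 m.

40.3 m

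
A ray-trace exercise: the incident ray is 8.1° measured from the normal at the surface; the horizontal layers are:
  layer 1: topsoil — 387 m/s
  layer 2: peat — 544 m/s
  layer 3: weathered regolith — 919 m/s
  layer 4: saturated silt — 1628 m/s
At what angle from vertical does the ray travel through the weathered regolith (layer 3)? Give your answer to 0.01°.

19.55°

Snell's law across each interface conserves sin θ / V, so sin θ_3 = V_3·sin θ₁/V₁.
sin θ_3 = 919 × sin 8.1° / 387 = 0.3346.
θ_3 = 19.55° from the vertical.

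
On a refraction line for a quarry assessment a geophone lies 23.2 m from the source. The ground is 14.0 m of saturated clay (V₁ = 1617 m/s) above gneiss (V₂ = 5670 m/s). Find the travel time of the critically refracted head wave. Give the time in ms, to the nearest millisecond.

21 ms

θ_c = arcsin(V₁/V₂) = arcsin(1617/5670) = 16.57°, cos θ_c = 0.9585.
Intercept time tᵢ = 2h cos θ_c / V₁ = 2·14.0·0.9585/1617 = 0.01660 s.
t = x/V₂ + tᵢ = 23.2/5670 + 0.01660 = 0.02069 s.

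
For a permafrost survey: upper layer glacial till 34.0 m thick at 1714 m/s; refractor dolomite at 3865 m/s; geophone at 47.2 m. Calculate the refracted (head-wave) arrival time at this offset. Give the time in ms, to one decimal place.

47.8 ms

θ_c = arcsin(V₁/V₂) = arcsin(1714/3865) = 26.33°, cos θ_c = 0.8963.
Intercept time tᵢ = 2h cos θ_c / V₁ = 2·34.0·0.8963/1714 = 0.03556 s.
t = x/V₂ + tᵢ = 47.2/3865 + 0.03556 = 0.04777 s.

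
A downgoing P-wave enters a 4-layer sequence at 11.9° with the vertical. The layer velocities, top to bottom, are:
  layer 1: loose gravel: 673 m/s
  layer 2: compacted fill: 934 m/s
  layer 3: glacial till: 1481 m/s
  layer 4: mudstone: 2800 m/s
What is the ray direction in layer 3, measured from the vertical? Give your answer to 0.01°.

26.99°

Snell's law across each interface conserves sin θ / V, so sin θ_3 = V_3·sin θ₁/V₁.
sin θ_3 = 1481 × sin 11.9° / 673 = 0.4538.
θ_3 = arcsin 0.4538 = 26.99°.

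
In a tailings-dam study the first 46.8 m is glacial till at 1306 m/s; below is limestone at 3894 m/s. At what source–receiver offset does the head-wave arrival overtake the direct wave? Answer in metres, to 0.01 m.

θ_c = arcsin(1306/3894) = 19.60°, so cos θ_c = 0.9421 and tᵢ = 2h cos θ_c/V₁ = 0.0675 s.
At crossover x/V₁ = x/V₂ + tᵢ ⇒ x = tᵢ/(1/V₁ − 1/V₂) = 0.06752/(7.6570e-04 − 2.5681e-04) = 132.68 m.

132.68 m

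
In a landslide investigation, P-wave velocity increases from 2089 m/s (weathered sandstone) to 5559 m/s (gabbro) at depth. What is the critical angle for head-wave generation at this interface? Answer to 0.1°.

Critical incidence: sin θ_c = V₁/V₂ = 2089/5559 = 0.3758.
θ_c = arcsin 0.3758 = 22.07°.

22.1°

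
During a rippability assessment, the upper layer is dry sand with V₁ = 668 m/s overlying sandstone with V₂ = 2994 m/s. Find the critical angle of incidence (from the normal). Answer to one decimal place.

12.9°

At critical incidence the refracted ray runs along the interface (θ₂ = 90°), so sin θ_c = V₁/V₂.
θ_c = arcsin(668/2994) = arcsin 0.2231 = 12.89°.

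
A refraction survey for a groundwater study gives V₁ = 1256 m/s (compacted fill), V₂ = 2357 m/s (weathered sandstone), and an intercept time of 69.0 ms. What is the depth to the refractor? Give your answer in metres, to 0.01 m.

h = tᵢ·V₁·V₂ / (2·√(V₂²−V₁²)).
√(V₂²−V₁²) = √(2357² − 1256²) = 1994.5 m/s.
h = 0.069 s × 1256 × 2357 / (2 × 1994.5) = 51.21 m.

51.21 m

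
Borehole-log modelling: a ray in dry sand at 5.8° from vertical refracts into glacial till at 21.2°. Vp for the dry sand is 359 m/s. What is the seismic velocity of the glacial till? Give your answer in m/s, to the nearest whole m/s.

1285 m/s

Snell's law: sin 5.8°/V₁ = sin 21.2°/V₂.
V₂ = V₁·sin 21.2°/sin 5.8° = 359 × 3.5784 = 1284.66 m/s.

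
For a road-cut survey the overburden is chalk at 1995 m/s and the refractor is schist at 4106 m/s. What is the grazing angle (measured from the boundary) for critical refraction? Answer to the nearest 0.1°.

At critical incidence the refracted ray runs along the interface (θ₂ = 90°), so sin θ_c = V₁/V₂.
θ_c = arcsin(1995/4106) = arcsin 0.4859 = 29.07°.
Measured from the interface: 90° − 29.07° = 60.93°.

60.9°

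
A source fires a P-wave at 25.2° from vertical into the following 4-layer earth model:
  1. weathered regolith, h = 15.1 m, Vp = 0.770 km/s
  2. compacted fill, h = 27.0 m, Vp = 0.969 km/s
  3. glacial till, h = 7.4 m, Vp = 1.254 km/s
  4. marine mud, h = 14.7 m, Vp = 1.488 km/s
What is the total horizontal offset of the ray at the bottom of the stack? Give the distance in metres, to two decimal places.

p = sin θ₁/V₁ = sin 25.2°/0.770 = 5.5296e-01 s/km is conserved through the stack.
Layer 1: θ = 25.20°; offset = 15.1·tan 25.20° = 7.1055 m.
Layer 2: sin θ = p·0.969 = 0.5358 → θ = 32.40°; offset = 27.0·tan 32.40° = 17.1343 m.
Layer 3: sin θ = p·1.254 = 0.6934 → θ = 43.90°; offset = 7.4·tan 43.90° = 7.1214 m.
Layer 4: sin θ = p·1.488 = 0.8228 → θ = 55.37°; offset = 14.7·tan 55.37° = 21.2823 m.
Summing the layer offsets gives 52.6435 m.

52.64 m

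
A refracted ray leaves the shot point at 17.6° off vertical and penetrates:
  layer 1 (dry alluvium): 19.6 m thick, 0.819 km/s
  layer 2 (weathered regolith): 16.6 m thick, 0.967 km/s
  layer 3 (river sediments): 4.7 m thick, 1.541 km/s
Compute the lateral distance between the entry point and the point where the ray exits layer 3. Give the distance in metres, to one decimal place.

15.8 m

Ray parameter p = sin 17.6° / 0.819 km/s = 3.6919e-01 s/km.
Layer 1: θ = 17.60°; offset = 19.6·tan 17.60° = 6.217 m.
Layer 2: sin θ = p·0.967 = 0.3570 → θ = 20.92°; offset = 16.6·tan 20.92° = 6.344 m.
Layer 3: sin θ = p·1.541 = 0.5689 → θ = 34.68°; offset = 4.7·tan 34.68° = 3.251 m.
Total horizontal offset = 15.813 m.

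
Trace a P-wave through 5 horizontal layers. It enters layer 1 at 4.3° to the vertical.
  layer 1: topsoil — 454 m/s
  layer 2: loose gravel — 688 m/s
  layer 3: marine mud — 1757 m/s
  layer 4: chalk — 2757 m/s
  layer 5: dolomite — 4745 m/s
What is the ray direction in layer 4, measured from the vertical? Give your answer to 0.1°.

27.1°

Snell's law across each interface conserves sin θ / V, so sin θ_4 = V_4·sin θ₁/V₁.
sin θ_4 = 2757 × sin 4.3° / 454 = 0.4553.
θ_4 = arcsin 0.4553 = 27.09°.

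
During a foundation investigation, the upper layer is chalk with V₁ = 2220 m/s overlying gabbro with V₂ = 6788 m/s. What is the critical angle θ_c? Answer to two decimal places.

19.09°

Critical incidence: sin θ_c = V₁/V₂ = 2220/6788 = 0.3270.
θ_c = arcsin 0.3270 = 19.09°.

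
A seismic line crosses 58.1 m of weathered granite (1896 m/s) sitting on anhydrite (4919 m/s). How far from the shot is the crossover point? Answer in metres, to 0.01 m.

174.47 m

x_cross = 2h·√((V₂+V₁)/(V₂−V₁)).
(V₂+V₁)/(V₂−V₁) = (4919+1896)/(4919−1896) = 2.2544; √ = 1.5015.
x_cross = 2·58.1·1.5015 = 174.47 m.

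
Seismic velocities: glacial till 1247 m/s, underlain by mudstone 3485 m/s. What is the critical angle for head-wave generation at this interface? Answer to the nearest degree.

Critical incidence: sin θ_c = V₁/V₂ = 1247/3485 = 0.3578.
θ_c = arcsin 0.3578 = 20.97°.

21°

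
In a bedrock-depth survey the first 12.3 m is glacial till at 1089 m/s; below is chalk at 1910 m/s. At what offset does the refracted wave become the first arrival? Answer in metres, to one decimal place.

θ_c = arcsin(1089/1910) = 34.76°, so cos θ_c = 0.8215 and tᵢ = 2h cos θ_c/V₁ = 0.0186 s.
At crossover x/V₁ = x/V₂ + tᵢ ⇒ x = tᵢ/(1/V₁ − 1/V₂) = 0.01856/(9.1827e-04 − 5.2356e-04) = 47.02 m.

47.0 m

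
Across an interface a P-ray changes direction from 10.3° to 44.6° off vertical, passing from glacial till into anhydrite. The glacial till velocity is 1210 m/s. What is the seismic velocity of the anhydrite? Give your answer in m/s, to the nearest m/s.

4752 m/s

Snell's law: sin 10.3°/V₁ = sin 44.6°/V₂.
V₂ = V₁·sin 44.6°/sin 10.3° = 1210 × 3.9270 = 4751.65 m/s.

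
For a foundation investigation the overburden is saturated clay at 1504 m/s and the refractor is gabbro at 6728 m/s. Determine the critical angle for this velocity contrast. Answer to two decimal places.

12.92°

At critical incidence the refracted ray runs along the interface (θ₂ = 90°), so sin θ_c = V₁/V₂.
θ_c = arcsin(1504/6728) = arcsin 0.2235 = 12.92°.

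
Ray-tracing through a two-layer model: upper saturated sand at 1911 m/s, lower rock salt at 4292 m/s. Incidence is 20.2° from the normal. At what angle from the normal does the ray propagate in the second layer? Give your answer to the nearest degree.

51°

sin θ₁/V₁ = sin θ₂/V₂ ⇒ sin θ₂ = 4292·sin 20.2°/1911 = 4292·0.3453/1911 = 0.7755.
θ₂ = arcsin 0.7755 = 50.85° from the normal.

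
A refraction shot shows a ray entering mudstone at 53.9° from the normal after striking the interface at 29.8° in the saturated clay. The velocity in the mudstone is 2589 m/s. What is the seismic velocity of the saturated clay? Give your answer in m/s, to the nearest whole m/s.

sin 29.8° = 0.4970; sin 53.9° = 0.8080.
V₁ = V₂·(sin θ₁/sin θ₂) = 2589·(0.4970/0.8080) = 1592.43 m/s.

1592 m/s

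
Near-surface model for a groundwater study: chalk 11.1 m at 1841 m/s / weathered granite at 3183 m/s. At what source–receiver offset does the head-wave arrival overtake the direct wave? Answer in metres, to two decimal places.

x_cross = 2h·√((V₂+V₁)/(V₂−V₁)).
(V₂+V₁)/(V₂−V₁) = (3183+1841)/(3183−1841) = 3.7437; √ = 1.9349.
x_cross = 2·11.1·1.9349 = 42.95 m.

42.95 m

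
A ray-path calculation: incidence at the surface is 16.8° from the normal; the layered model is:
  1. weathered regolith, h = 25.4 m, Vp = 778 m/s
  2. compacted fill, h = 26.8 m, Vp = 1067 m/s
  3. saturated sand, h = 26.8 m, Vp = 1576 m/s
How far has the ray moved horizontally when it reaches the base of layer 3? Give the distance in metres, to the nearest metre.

39 m

Ray parameter p = sin 16.8° / 778 m/s = 3.7151e-04 s/m.
Layer 1: θ = 16.80°; offset = 25.4·tan 16.80° = 7.669 m.
Layer 2: sin θ = p·1067 = 0.3964 → θ = 23.35°; offset = 26.8·tan 23.35° = 11.571 m.
Layer 3: sin θ = p·1576 = 0.5855 → θ = 35.84°; offset = 26.8·tan 35.84° = 19.356 m.
Summing the layer offsets gives 38.596 m.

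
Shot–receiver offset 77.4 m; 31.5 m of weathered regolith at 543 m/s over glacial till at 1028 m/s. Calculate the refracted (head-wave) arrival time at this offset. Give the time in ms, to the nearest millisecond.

θ_c = arcsin(V₁/V₂) = arcsin(543/1028) = 31.88°, cos θ_c = 0.8491.
Intercept time tᵢ = 2h cos θ_c / V₁ = 2·31.5·0.8491/543 = 0.09852 s.
t = x/V₂ + tᵢ = 77.4/1028 + 0.09852 = 0.17381 s.

174 ms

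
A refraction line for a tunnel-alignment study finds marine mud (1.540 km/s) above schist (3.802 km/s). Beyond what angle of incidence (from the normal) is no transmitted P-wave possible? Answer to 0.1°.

23.9°

Critical incidence: sin θ_c = V₁/V₂ = 1.540/3.802 = 0.4050.
θ_c = arcsin 0.4050 = 23.89°.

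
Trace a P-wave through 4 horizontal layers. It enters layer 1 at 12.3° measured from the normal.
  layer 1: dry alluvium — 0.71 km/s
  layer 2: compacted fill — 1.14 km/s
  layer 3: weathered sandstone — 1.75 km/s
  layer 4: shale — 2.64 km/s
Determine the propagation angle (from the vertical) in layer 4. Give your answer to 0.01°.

52.38°

Snell's law across each interface conserves sin θ / V, so sin θ_4 = V_4·sin θ₁/V₁.
sin θ_4 = 2.64 × sin 12.3° / 0.71 = 0.7921.
θ_4 = 52.38° from the vertical.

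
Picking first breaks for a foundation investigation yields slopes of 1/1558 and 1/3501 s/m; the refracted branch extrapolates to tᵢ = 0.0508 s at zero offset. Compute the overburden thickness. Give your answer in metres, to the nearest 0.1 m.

44.2 m

h = tᵢ·V₁·V₂ / (2·√(V₂²−V₁²)).
√(V₂²−V₁²) = √(3501² − 1558²) = 3135.2 m/s.
h = 0.0508 s × 1558 × 3501 / (2 × 3135.2) = 44.19 m.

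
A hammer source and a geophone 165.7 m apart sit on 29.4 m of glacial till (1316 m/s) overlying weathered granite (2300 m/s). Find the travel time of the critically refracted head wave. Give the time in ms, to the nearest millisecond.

θ_c = arcsin(V₁/V₂) = arcsin(1316/2300) = 34.90°, cos θ_c = 0.8201.
Intercept time tᵢ = 2h cos θ_c / V₁ = 2·29.4·0.8201/1316 = 0.03664 s.
t = x/V₂ + tᵢ = 165.7/2300 + 0.03664 = 0.10869 s.

109 ms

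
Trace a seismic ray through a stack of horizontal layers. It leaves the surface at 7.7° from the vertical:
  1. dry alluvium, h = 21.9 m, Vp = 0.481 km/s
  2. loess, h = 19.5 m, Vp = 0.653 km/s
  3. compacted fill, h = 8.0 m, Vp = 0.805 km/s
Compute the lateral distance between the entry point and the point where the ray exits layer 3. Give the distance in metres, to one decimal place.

8.4 m

Apply Snell's law at each interface; in layer i the horizontal offset is hᵢ·tan θᵢ.
Layer 1: θ = 7.70°; offset = 21.9·tan 7.70° = 2.961 m.
Layer 2: sin θ = 0.653·sin 7.7°/0.481 = 0.1819, θ = 10.48°; offset = 19.5·tan 10.48° = 3.607 m.
Layer 3: sin θ = 0.805·sin 7.7°/0.481 = 0.2242, θ = 12.96°; offset = 8.0·tan 12.96° = 1.841 m.
Σ offsets = 8.409 m.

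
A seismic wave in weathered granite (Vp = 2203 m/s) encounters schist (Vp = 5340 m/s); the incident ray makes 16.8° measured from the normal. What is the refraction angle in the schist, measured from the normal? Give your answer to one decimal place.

44.5°

Snell's law: sin θ₂ = (V₂/V₁)·sin θ₁ = (5340/2203)·sin 16.8° = 0.7006.
θ₂ = arcsin 0.7006 = 44.48° from the normal.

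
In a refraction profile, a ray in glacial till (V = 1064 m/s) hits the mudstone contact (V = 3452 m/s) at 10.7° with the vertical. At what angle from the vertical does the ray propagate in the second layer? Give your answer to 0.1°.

37.0°

Snell's law: sin θ₂ = (V₂/V₁)·sin θ₁ = (3452/1064)·sin 10.7° = 0.6024.
θ₂ = arcsin 0.6024 = 37.04° from the normal.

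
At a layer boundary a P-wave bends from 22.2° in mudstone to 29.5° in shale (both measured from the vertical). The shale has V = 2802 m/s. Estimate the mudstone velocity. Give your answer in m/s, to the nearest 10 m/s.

2150 m/s

Snell's law: sin 22.2°/V₁ = sin 29.5°/V₂.
V₁ = V₂·sin 22.2°/sin 29.5° = 2802 × 0.7673 = 2150.00 m/s.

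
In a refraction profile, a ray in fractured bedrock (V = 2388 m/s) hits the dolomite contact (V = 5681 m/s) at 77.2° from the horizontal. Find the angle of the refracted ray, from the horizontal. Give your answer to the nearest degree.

58°

Angle from the normal: 90° − 77.2° = 12.8°.
sin θ₁/V₁ = sin θ₂/V₂ ⇒ sin θ₂ = 5681·sin 12.8°/2388 = 5681·0.2215/2388 = 0.5271.
θ₂ = arcsin 0.5271 = 31.81° from the normal.
From the interface: 90° − 31.81° = 58.19°.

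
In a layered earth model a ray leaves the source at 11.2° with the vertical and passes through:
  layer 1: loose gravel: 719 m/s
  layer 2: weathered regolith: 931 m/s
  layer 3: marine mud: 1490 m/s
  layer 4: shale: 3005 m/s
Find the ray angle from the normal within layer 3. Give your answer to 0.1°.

23.7°

Ray parameter p = sin 11.2° / 719 = 2.7015e-04 s/m.
sin θ_3 = p·V_3 = 2.7015e-04 × 1490 = 0.4025.
θ_3 = 23.74° from the vertical.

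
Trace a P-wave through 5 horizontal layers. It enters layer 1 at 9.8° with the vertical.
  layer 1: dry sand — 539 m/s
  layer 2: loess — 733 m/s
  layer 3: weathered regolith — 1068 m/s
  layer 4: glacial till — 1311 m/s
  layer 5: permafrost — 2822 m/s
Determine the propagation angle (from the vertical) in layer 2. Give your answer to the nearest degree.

13°

Ray parameter p = sin 9.8° / 539 = 3.1579e-04 s/m.
sin θ_2 = p·V_2 = 3.1579e-04 × 733 = 0.2315.
θ_2 = arcsin 0.2315 = 13.38°.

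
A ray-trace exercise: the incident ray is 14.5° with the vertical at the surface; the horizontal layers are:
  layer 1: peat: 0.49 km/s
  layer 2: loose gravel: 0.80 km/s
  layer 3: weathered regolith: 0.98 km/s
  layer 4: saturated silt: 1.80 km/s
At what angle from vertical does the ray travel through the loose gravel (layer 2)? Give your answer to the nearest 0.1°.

Snell's law across each interface conserves sin θ / V, so sin θ_2 = V_2·sin θ₁/V₁.
sin θ_2 = 0.80 × sin 14.5° / 0.49 = 0.4088.
θ_2 = 24.13° from the vertical.

24.1°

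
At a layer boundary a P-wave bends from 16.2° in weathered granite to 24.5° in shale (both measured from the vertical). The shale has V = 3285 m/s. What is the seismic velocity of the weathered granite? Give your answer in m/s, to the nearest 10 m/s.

2210 m/s

Snell's law: sin 16.2°/V₁ = sin 24.5°/V₂.
V₁ = V₂·sin 16.2°/sin 24.5° = 3285 × 0.6728 = 2210.03 m/s.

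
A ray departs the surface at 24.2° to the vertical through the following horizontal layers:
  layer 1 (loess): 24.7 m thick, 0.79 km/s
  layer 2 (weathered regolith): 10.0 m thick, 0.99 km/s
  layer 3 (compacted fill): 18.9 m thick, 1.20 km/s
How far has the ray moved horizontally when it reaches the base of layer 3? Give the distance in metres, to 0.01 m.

p = sin θ₁/V₁ = sin 24.2°/0.79 = 5.1889e-01 s/km is conserved through the stack.
Layer 1: θ = 24.20°; offset = 24.7·tan 24.20° = 11.1006 m.
Layer 2: sin θ = p·0.99 = 0.5137 → θ = 30.91°; offset = 10.0·tan 30.91° = 5.9874 m.
Layer 3: sin θ = p·1.20 = 0.6227 → θ = 38.51°; offset = 18.9·tan 38.51° = 15.0398 m.
Total horizontal offset = 32.1278 m.

32.13 m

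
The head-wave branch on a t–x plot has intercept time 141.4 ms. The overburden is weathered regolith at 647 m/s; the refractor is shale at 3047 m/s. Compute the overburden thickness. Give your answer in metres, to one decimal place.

46.8 m

h = tᵢ·V₁·V₂ / (2·√(V₂²−V₁²)).
√(V₂²−V₁²) = √(3047² − 647²) = 2977.5 m/s.
h = 0.1414 s × 647 × 3047 / (2 × 2977.5) = 46.81 m.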